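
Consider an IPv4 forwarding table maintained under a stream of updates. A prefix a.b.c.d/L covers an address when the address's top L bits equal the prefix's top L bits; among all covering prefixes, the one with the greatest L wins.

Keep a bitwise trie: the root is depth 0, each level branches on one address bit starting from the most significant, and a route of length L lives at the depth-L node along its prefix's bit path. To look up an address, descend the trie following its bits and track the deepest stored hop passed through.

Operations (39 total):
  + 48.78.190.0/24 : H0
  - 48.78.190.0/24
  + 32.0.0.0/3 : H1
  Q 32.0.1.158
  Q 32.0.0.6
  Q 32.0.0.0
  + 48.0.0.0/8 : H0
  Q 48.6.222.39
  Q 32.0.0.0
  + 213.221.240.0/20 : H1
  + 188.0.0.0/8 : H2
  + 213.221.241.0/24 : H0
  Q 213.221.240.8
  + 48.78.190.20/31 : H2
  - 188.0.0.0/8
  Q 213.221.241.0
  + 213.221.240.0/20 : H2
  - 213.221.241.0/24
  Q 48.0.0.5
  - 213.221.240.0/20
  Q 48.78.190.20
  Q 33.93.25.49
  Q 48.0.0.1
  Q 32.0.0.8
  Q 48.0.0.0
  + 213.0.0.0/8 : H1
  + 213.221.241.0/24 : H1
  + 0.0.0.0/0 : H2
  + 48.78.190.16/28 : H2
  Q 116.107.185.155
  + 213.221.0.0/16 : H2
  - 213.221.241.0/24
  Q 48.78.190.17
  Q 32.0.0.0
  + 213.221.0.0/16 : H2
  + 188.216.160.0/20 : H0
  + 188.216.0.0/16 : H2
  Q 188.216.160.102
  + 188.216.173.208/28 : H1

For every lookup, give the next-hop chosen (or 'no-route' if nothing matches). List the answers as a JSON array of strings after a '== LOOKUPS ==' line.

Process each operation:
  + 48.78.190.0/24 (H0) depth=24
  - 48.78.190.0/24 clear@24
  + 32.0.0.0/3 (H1) depth=3
  ? 32.0.1.158  path d0:-→d1:-→d2:-→d3:H1  best=H1
  ? 32.0.0.6  path d0:-→d1:-→d2:-→d3:H1  best=H1
  ? 32.0.0.0  path d0:-→d1:-→d2:-→d3:H1  best=H1
  + 48.0.0.0/8 (H0) depth=8
  ? 48.6.222.39  path d0:-→d1:-→d2:-→d3:H1→d4:-→d5:-→d6:-→d7:-→d8:H0→d9:-  best=H0
  ? 32.0.0.0  path d0:-→d1:-→d2:-→d3:H1  best=H1
  + 213.221.240.0/20 (H1) depth=20
  + 188.0.0.0/8 (H2) depth=8
  + 213.221.241.0/24 (H0) depth=24
  ? 213.221.240.8  path d0:-→d1:-→d2:-→d3:-→d4:-→d5:-→d6:-→d7:-→d8:-→d9:-→d10:-→d11:-→d12:-→d13:-→d14:-→d15:-→d16:-→d17:-→d18:-→d19:-→d20:H1→d21:-→d22:-→d23:-  best=H1
  + 48.78.190.20/31 (H2) depth=31
  - 188.0.0.0/8 clear@8
  ? 213.221.241.0  path d0:-→d1:-→d2:-→d3:-→d4:-→d5:-→d6:-→d7:-→d8:-→d9:-→d10:-→d11:-→d12:-→d13:-→d14:-→d15:-→d16:-→d17:-→d18:-→d19:-→d20:H1→d21:-→d22:-→d23:-→d24:H0  best=H0
  + 213.221.240.0/20 (H2) depth=20
  - 213.221.241.0/24 clear@24
  ? 48.0.0.5  path d0:-→d1:-→d2:-→d3:H1→d4:-→d5:-→d6:-→d7:-→d8:H0→d9:-  best=H0
  - 213.221.240.0/20 clear@20
  ? 48.78.190.20  path d0:-→d1:-→d2:-→d3:H1→d4:-→d5:-→d6:-→d7:-→d8:H0→d9:-→d10:-→d11:-→d12:-→d13:-→d14:-→d15:-→d16:-→d17:-→d18:-→d19:-→d20:-→d21:-→d22:-→d23:-→d24:-→d25:-→d26:-→d27:-→d28:-→d29:-→d30:-→d31:H2  best=H2
  ? 33.93.25.49  path d0:-→d1:-→d2:-→d3:H1  best=H1
  ? 48.0.0.1  path d0:-→d1:-→d2:-→d3:H1→d4:-→d5:-→d6:-→d7:-→d8:H0→d9:-  best=H0
  ? 32.0.0.8  path d0:-→d1:-→d2:-→d3:H1  best=H1
  ? 48.0.0.0  path d0:-→d1:-→d2:-→d3:H1→d4:-→d5:-→d6:-→d7:-→d8:H0→d9:-  best=H0
  + 213.0.0.0/8 (H1) depth=8
  + 213.221.241.0/24 (H1) depth=24
  + 0.0.0.0/0 (H2) depth=0
  + 48.78.190.16/28 (H2) depth=28
  ? 116.107.185.155  path d0:H2→d1:-  best=H2
  + 213.221.0.0/16 (H2) depth=16
  - 213.221.241.0/24 clear@24
  ? 48.78.190.17  path d0:H2→d1:-→d2:-→d3:H1→d4:-→d5:-→d6:-→d7:-→d8:H0→d9:-→d10:-→d11:-→d12:-→d13:-→d14:-→d15:-→d16:-→d17:-→d18:-→d19:-→d20:-→d21:-→d22:-→d23:-→d24:-→d25:-→d26:-→d27:-→d28:H2→d29:-  best=H2
  ? 32.0.0.0  path d0:H2→d1:-→d2:-→d3:H1  best=H1
  + 213.221.0.0/16 (H2) depth=16
  + 188.216.160.0/20 (H0) depth=20
  + 188.216.0.0/16 (H2) depth=16
  ? 188.216.160.102  path d0:H2→d1:-→d2:-→d3:-→d4:-→d5:-→d6:-→d7:-→d8:-→d9:-→d10:-→d11:-→d12:-→d13:-→d14:-→d15:-→d16:H2→d17:-→d18:-→d19:-→d20:H0  best=H0
  + 188.216.173.208/28 (H1) depth=28

== LOOKUPS ==
["H1","H1","H1","H0","H1","H1","H0","H0","H2","H1","H0","H1","H0","H2","H2","H1","H0"]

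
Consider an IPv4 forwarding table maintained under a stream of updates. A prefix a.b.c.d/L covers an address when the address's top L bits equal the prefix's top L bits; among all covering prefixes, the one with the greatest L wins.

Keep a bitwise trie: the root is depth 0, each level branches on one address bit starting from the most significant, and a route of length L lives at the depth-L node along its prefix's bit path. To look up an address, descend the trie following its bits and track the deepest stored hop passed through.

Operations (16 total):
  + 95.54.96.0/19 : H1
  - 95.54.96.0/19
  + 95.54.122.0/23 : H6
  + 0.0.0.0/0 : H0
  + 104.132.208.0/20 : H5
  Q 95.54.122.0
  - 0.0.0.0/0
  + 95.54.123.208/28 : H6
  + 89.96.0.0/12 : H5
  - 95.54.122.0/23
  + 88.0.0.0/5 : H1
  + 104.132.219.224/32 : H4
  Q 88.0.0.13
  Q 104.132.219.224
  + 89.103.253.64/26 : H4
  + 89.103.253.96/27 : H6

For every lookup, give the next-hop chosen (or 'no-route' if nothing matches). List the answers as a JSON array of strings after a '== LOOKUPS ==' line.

Apply in order:
  add 95.54.96.0/19 -> H1 at depth 19
  - 95.54.96.0/19 clear@19
  add 95.54.122.0/23 -> H6 at depth 23
  add 0.0.0.0/0 -> H0 at depth 0
  add 104.132.208.0/20 -> H5 at depth 20
  ? 95.54.122.0  path d0:H0→d1:-→d2:-→d3:-→d4:-→d5:-→d6:-→d7:-→d8:-→d9:-→d10:-→d11:-→d12:-→d13:-→d14:-→d15:-→d16:-→d17:-→d18:-→d19:-→d20:-→d21:-→d22:-→d23:H6  best=H6
  - 0.0.0.0/0 clear@0
  add 95.54.123.208/28 -> H6 at depth 28
  add 89.96.0.0/12 -> H5 at depth 12
  - 95.54.122.0/23 clear@23
  add 88.0.0.0/5 -> H1 at depth 5
  add 104.132.219.224/32 -> H4 at depth 32
  ? 88.0.0.13  path d0:-→d1:-→d2:-→d3:-→d4:-→d5:H1→d6:-→d7:-  best=H1
  ? 104.132.219.224  path d0:-→d1:-→d2:-→d3:-→d4:-→d5:-→d6:-→d7:-→d8:-→d9:-→d10:-→d11:-→d12:-→d13:-→d14:-→d15:-→d16:-→d17:-→d18:-→d19:-→d20:H5→d21:-→d22:-→d23:-→d24:-→d25:-→d26:-→d27:-→d28:-→d29:-→d30:-→d31:-→d32:H4  best=H4
  add 89.103.253.64/26 -> H4 at depth 26
  add 89.103.253.96/27 -> H6 at depth 27

== LOOKUPS ==
["H6","H1","H4"]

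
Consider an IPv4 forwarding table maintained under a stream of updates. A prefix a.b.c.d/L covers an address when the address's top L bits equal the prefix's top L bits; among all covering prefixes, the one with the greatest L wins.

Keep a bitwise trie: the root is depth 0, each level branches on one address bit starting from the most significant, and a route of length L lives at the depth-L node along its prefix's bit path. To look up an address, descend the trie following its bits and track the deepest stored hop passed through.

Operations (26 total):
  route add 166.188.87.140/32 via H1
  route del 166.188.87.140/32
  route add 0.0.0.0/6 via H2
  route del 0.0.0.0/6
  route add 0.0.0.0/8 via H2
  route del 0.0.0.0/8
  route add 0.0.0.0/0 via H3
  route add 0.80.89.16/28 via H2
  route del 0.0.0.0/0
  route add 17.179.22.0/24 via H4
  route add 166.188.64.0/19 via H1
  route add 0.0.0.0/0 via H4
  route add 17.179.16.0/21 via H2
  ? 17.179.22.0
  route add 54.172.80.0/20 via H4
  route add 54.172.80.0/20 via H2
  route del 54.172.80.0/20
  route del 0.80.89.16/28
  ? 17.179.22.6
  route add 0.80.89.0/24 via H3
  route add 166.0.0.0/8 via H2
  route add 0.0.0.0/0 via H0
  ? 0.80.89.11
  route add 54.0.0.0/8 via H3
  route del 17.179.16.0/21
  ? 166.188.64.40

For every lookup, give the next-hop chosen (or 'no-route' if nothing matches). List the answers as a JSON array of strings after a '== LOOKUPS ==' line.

Apply in order:
  + 166.188.87.140/32 (H1) depth=32
  del 166.188.87.140/32 (clear depth 32)
  + 0.0.0.0/6 (H2) depth=6
  del 0.0.0.0/6 (clear depth 6)
  + 0.0.0.0/8 (H2) depth=8
  del 0.0.0.0/8 (clear depth 8)
  + 0.0.0.0/0 (H3) depth=0
  + 0.80.89.16/28 (H2) depth=28
  del 0.0.0.0/0 (clear depth 0)
  + 17.179.22.0/24 (H4) depth=24
  + 166.188.64.0/19 (H1) depth=19
  + 0.0.0.0/0 (H4) depth=0
  + 17.179.16.0/21 (H2) depth=21
  ? 17.179.22.0  path d0:H4→d1:-→d2:-→d3:-→d4:-→d5:-→d6:-→d7:-→d8:-→d9:-→d10:-→d11:-→d12:-→d13:-→d14:-→d15:-→d16:-→d17:-→d18:-→d19:-→d20:-→d21:H2→d22:-→d23:-→d24:H4  best=H4
  + 54.172.80.0/20 (H4) depth=20
  + 54.172.80.0/20 (H2) depth=20
  del 54.172.80.0/20 (clear depth 20)
  del 0.80.89.16/28 (clear depth 28)
  ? 17.179.22.6  path d0:H4→d1:-→d2:-→d3:-→d4:-→d5:-→d6:-→d7:-→d8:-→d9:-→d10:-→d11:-→d12:-→d13:-→d14:-→d15:-→d16:-→d17:-→d18:-→d19:-→d20:-→d21:H2→d22:-→d23:-→d24:H4  best=H4
  + 0.80.89.0/24 (H3) depth=24
  + 166.0.0.0/8 (H2) depth=8
  + 0.0.0.0/0 (H0) depth=0
  ? 0.80.89.11  path d0:H0→d1:-→d2:-→d3:-→d4:-→d5:-→d6:-→d7:-→d8:-→d9:-→d10:-→d11:-→d12:-→d13:-→d14:-→d15:-→d16:-→d17:-→d18:-→d19:-→d20:-→d21:-→d22:-→d23:-→d24:H3→d25:-→d26:-→d27:-  best=H3
  + 54.0.0.0/8 (H3) depth=8
  del 17.179.16.0/21 (clear depth 21)
  ? 166.188.64.40  path d0:H0→d1:-→d2:-→d3:-→d4:-→d5:-→d6:-→d7:-→d8:H2→d9:-→d10:-→d11:-→d12:-→d13:-→d14:-→d15:-→d16:-→d17:-→d18:-→d19:H1  best=H1

== LOOKUPS ==
["H4","H4","H3","H1"]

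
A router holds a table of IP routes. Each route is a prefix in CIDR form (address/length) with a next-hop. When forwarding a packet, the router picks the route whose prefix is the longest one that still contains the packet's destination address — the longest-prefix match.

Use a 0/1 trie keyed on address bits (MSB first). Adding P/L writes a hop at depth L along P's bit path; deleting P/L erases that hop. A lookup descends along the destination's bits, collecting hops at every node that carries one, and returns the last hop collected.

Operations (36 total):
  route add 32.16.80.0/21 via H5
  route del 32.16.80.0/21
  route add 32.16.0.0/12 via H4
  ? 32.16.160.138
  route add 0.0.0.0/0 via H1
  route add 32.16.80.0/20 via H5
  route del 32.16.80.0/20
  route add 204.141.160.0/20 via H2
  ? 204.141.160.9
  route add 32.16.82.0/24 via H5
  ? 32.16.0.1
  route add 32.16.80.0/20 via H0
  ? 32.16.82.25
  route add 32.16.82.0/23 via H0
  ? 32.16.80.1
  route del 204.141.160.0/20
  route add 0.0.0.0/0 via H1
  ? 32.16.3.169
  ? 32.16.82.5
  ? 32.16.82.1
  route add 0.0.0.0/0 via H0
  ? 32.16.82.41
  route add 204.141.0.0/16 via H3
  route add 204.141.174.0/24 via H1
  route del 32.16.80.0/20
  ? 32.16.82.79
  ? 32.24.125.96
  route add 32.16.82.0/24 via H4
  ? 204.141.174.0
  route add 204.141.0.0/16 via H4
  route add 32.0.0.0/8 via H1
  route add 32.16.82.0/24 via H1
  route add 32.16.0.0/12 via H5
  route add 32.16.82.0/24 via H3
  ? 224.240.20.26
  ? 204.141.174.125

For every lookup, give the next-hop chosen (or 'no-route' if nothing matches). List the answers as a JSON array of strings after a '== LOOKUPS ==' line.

Trace:
  + 32.16.80.0/21 (H5) depth=21
  del 32.16.80.0/21 (clear depth 21)
  + 32.16.0.0/12 (H4) depth=12
  ? 32.16.160.138  path d0:-→d1:-→d2:-→d3:-→d4:-→d5:-→d6:-→d7:-→d8:-→d9:-→d10:-→d11:-→d12:H4→d13:-→d14:-→d15:-→d16:-  best=H4
  + 0.0.0.0/0 (H1) depth=0
  + 32.16.80.0/20 (H5) depth=20
  del 32.16.80.0/20 (clear depth 20)
  + 204.141.160.0/20 (H2) depth=20
  ? 204.141.160.9  path d0:H1→d1:-→d2:-→d3:-→d4:-→d5:-→d6:-→d7:-→d8:-→d9:-→d10:-→d11:-→d12:-→d13:-→d14:-→d15:-→d16:-→d17:-→d18:-→d19:-→d20:H2  best=H2
  + 32.16.82.0/24 (H5) depth=24
  ? 32.16.0.1  path d0:H1→d1:-→d2:-→d3:-→d4:-→d5:-→d6:-→d7:-→d8:-→d9:-→d10:-→d11:-→d12:H4→d13:-→d14:-→d15:-→d16:-→d17:-  best=H4
  + 32.16.80.0/20 (H0) depth=20
  ? 32.16.82.25  path d0:H1→d1:-→d2:-→d3:-→d4:-→d5:-→d6:-→d7:-→d8:-→d9:-→d10:-→d11:-→d12:H4→d13:-→d14:-→d15:-→d16:-→d17:-→d18:-→d19:-→d20:H0→d21:-→d22:-→d23:-→d24:H5  best=H5
  + 32.16.82.0/23 (H0) depth=23
  ? 32.16.80.1  path d0:H1→d1:-→d2:-→d3:-→d4:-→d5:-→d6:-→d7:-→d8:-→d9:-→d10:-→d11:-→d12:H4→d13:-→d14:-→d15:-→d16:-→d17:-→d18:-→d19:-→d20:H0→d21:-→d22:-  best=H0
  del 204.141.160.0/20 (clear depth 20)
  + 0.0.0.0/0 (H1) depth=0
  ? 32.16.3.169  path d0:H1→d1:-→d2:-→d3:-→d4:-→d5:-→d6:-→d7:-→d8:-→d9:-→d10:-→d11:-→d12:H4→d13:-→d14:-→d15:-→d16:-→d17:-  best=H4
  ? 32.16.82.5  path d0:H1→d1:-→d2:-→d3:-→d4:-→d5:-→d6:-→d7:-→d8:-→d9:-→d10:-→d11:-→d12:H4→d13:-→d14:-→d15:-→d16:-→d17:-→d18:-→d19:-→d20:H0→d21:-→d22:-→d23:H0→d24:H5  best=H5
  ? 32.16.82.1  path d0:H1→d1:-→d2:-→d3:-→d4:-→d5:-→d6:-→d7:-→d8:-→d9:-→d10:-→d11:-→d12:H4→d13:-→d14:-→d15:-→d16:-→d17:-→d18:-→d19:-→d20:H0→d21:-→d22:-→d23:H0→d24:H5  best=H5
  + 0.0.0.0/0 (H0) depth=0
  ? 32.16.82.41  path d0:H0→d1:-→d2:-→d3:-→d4:-→d5:-→d6:-→d7:-→d8:-→d9:-→d10:-→d11:-→d12:H4→d13:-→d14:-→d15:-→d16:-→d17:-→d18:-→d19:-→d20:H0→d21:-→d22:-→d23:H0→d24:H5  best=H5
  + 204.141.0.0/16 (H3) depth=16
  + 204.141.174.0/24 (H1) depth=24
  del 32.16.80.0/20 (clear depth 20)
  ? 32.16.82.79  path d0:H0→d1:-→d2:-→d3:-→d4:-→d5:-→d6:-→d7:-→d8:-→d9:-→d10:-→d11:-→d12:H4→d13:-→d14:-→d15:-→d16:-→d17:-→d18:-→d19:-→d20:-→d21:-→d22:-→d23:H0→d24:H5  best=H5
  ? 32.24.125.96  path d0:H0→d1:-→d2:-→d3:-→d4:-→d5:-→d6:-→d7:-→d8:-→d9:-→d10:-→d11:-→d12:H4  best=H4
  + 32.16.82.0/24 (H4) depth=24
  ? 204.141.174.0  path d0:H0→d1:-→d2:-→d3:-→d4:-→d5:-→d6:-→d7:-→d8:-→d9:-→d10:-→d11:-→d12:-→d13:-→d14:-→d15:-→d16:H3→d17:-→d18:-→d19:-→d20:-→d21:-→d22:-→d23:-→d24:H1  best=H1
  + 204.141.0.0/16 (H4) depth=16
  + 32.0.0.0/8 (H1) depth=8
  + 32.16.82.0/24 (H1) depth=24
  + 32.16.0.0/12 (H5) depth=12
  + 32.16.82.0/24 (H3) depth=24
  ? 224.240.20.26  path d0:H0→d1:-→d2:-  best=H0
  ? 204.141.174.125  path d0:H0→d1:-→d2:-→d3:-→d4:-→d5:-→d6:-→d7:-→d8:-→d9:-→d10:-→d11:-→d12:-→d13:-→d14:-→d15:-→d16:H4→d17:-→d18:-→d19:-→d20:-→d21:-→d22:-→d23:-→d24:H1  best=H1

== LOOKUPS ==
["H4","H2","H4","H5","H0","H4","H5","H5","H5","H5","H4","H1","H0","H1"]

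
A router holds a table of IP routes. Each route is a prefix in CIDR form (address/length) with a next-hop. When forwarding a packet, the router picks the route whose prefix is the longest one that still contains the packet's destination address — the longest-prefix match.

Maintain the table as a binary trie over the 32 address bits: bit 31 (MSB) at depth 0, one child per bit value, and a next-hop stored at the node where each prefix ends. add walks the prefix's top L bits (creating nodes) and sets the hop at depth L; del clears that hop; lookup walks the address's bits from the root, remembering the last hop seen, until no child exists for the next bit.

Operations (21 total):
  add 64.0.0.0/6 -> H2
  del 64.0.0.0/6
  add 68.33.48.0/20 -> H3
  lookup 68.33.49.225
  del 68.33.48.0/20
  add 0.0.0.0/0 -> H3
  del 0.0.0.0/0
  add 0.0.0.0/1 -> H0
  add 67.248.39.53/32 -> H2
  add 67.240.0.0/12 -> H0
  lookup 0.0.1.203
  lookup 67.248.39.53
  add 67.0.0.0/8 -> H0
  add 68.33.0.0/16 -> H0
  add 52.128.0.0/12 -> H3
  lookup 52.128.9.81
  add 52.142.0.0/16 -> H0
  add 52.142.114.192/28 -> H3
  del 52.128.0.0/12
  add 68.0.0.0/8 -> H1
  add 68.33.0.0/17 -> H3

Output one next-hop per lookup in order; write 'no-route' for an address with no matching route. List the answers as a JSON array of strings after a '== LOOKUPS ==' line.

Process each operation:
  + 64.0.0.0/6 (H2) depth=6
  - 64.0.0.0/6 clear@6
  + 68.33.48.0/20 (H3) depth=20
  ? 68.33.49.225  path d0:-→d1:-→d2:-→d3:-→d4:-→d5:-→d6:-→d7:-→d8:-→d9:-→d10:-→d11:-→d12:-→d13:-→d14:-→d15:-→d16:-→d17:-→d18:-→d19:-→d20:H3  best=H3
  - 68.33.48.0/20 clear@20
  + 0.0.0.0/0 (H3) depth=0
  - 0.0.0.0/0 clear@0
  + 0.0.0.0/1 (H0) depth=1
  + 67.248.39.53/32 (H2) depth=32
  + 67.240.0.0/12 (H0) depth=12
  ? 0.0.1.203  path d0:-→d1:H0  best=H0
  ? 67.248.39.53  path d0:-→d1:H0→d2:-→d3:-→d4:-→d5:-→d6:-→d7:-→d8:-→d9:-→d10:-→d11:-→d12:H0→d13:-→d14:-→d15:-→d16:-→d17:-→d18:-→d19:-→d20:-→d21:-→d22:-→d23:-→d24:-→d25:-→d26:-→d27:-→d28:-→d29:-→d30:-→d31:-→d32:H2  best=H2
  + 67.0.0.0/8 (H0) depth=8
  + 68.33.0.0/16 (H0) depth=16
  + 52.128.0.0/12 (H3) depth=12
  ? 52.128.9.81  path d0:-→d1:H0→d2:-→d3:-→d4:-→d5:-→d6:-→d7:-→d8:-→d9:-→d10:-→d11:-→d12:H3  best=H3
  + 52.142.0.0/16 (H0) depth=16
  + 52.142.114.192/28 (H3) depth=28
  - 52.128.0.0/12 clear@12
  + 68.0.0.0/8 (H1) depth=8
  + 68.33.0.0/17 (H3) depth=17

== LOOKUPS ==
["H3","H0","H2","H3"]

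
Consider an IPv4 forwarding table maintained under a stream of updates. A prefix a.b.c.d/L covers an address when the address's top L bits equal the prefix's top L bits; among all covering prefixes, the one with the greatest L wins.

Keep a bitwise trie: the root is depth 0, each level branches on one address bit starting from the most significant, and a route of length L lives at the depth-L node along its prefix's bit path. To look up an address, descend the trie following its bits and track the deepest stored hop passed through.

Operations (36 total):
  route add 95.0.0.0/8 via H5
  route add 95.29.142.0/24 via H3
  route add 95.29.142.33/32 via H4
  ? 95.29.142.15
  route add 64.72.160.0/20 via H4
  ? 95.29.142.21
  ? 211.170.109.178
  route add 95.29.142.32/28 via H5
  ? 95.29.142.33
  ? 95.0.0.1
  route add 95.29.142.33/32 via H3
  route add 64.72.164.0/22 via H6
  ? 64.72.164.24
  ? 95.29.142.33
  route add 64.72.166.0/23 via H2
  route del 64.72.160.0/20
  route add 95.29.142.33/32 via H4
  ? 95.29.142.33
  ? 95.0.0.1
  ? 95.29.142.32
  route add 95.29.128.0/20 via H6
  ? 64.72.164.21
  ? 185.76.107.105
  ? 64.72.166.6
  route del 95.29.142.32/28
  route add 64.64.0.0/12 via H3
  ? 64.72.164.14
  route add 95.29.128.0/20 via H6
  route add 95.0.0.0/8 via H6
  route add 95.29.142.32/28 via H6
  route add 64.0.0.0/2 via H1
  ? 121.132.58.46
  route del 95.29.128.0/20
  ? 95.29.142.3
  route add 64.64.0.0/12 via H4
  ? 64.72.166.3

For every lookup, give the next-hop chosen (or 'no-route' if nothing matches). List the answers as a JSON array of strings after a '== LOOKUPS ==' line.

Trace:
  + 95.0.0.0/8 (H5) depth=8
  + 95.29.142.0/24 (H3) depth=24
  + 95.29.142.33/32 (H4) depth=32
  Q 95.29.142.15: descend 01011111000111011000111000 ; hops seen [H5,H3] ; pick H3
  + 64.72.160.0/20 (H4) depth=20
  Q 95.29.142.21: descend 01011111000111011000111000 ; hops seen [H5,H3] ; pick H3
  Q 211.170.109.178: descend ε ; hops seen [∅] ; pick no-route
  + 95.29.142.32/28 (H5) depth=28
  Q 95.29.142.33: descend 01011111000111011000111000100001 ; hops seen [H5,H3,H5,H4] ; pick H4
  Q 95.0.0.1: descend 01011111000 ; hops seen [H5] ; pick H5
  + 95.29.142.33/32 (H3) depth=32
  + 64.72.164.0/22 (H6) depth=22
  Q 64.72.164.24: descend 0100000001001000101001 ; hops seen [H4,H6] ; pick H6
  Q 95.29.142.33: descend 01011111000111011000111000100001 ; hops seen [H5,H3,H5,H3] ; pick H3
  + 64.72.166.0/23 (H2) depth=23
  - 64.72.160.0/20 clear@20
  + 95.29.142.33/32 (H4) depth=32
  Q 95.29.142.33: descend 01011111000111011000111000100001 ; hops seen [H5,H3,H5,H4] ; pick H4
  Q 95.0.0.1: descend 01011111000 ; hops seen [H5] ; pick H5
  Q 95.29.142.32: descend 0101111100011101100011100010000 ; hops seen [H5,H3,H5] ; pick H5
  + 95.29.128.0/20 (H6) depth=20
  Q 64.72.164.21: descend 0100000001001000101001 ; hops seen [H6] ; pick H6
  Q 185.76.107.105: descend ε ; hops seen [∅] ; pick no-route
  Q 64.72.166.6: descend 01000000010010001010011 ; hops seen [H6,H2] ; pick H2
  - 95.29.142.32/28 clear@28
  + 64.64.0.0/12 (H3) depth=12
  Q 64.72.164.14: descend 0100000001001000101001 ; hops seen [H3,H6] ; pick H6
  + 95.29.128.0/20 (H6) depth=20
  + 95.0.0.0/8 (H6) depth=8
  + 95.29.142.32/28 (H6) depth=28
  + 64.0.0.0/2 (H1) depth=2
  Q 121.132.58.46: descend 01 ; hops seen [H1] ; pick H1
  - 95.29.128.0/20 clear@20
  Q 95.29.142.3: descend 01011111000111011000111000 ; hops seen [H1,H6,H3] ; pick H3
  + 64.64.0.0/12 (H4) depth=12
  Q 64.72.166.3: descend 01000000010010001010011 ; hops seen [H1,H4,H6,H2] ; pick H2

== LOOKUPS ==
["H3","H3","no-route","H4","H5","H6","H3","H4","H5","H5","H6","no-route","H2","H6","H1","H3","H2"]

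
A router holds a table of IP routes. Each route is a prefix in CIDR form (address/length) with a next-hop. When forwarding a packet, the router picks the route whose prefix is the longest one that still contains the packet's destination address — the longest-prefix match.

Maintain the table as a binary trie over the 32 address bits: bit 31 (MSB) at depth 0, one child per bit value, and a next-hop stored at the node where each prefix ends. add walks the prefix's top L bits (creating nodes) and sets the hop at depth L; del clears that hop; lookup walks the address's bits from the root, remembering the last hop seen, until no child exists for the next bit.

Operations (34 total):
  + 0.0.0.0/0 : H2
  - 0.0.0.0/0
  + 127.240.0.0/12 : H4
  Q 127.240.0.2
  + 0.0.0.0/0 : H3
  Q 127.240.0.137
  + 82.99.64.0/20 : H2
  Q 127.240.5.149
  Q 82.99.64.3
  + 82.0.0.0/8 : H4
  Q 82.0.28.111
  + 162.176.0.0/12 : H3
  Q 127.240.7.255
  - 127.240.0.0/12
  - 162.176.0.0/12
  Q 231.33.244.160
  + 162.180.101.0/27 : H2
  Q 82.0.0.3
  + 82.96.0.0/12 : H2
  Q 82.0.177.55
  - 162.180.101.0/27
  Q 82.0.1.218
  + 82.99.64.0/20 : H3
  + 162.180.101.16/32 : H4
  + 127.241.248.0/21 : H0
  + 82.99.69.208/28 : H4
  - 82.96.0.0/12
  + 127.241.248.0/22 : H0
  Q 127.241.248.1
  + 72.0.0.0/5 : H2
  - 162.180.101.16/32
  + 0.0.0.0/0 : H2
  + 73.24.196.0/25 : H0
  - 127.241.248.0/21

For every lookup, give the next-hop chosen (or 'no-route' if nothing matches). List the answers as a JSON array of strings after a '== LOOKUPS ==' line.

Process each operation:
  + 0.0.0.0/0 (H2) depth=0
  del 0.0.0.0/0 (clear depth 0)
  + 127.240.0.0/12 (H4) depth=12
  Q 127.240.0.2: descend 011111111111 ; hops seen [H4] ; pick H4
  + 0.0.0.0/0 (H3) depth=0
  Q 127.240.0.137: descend 011111111111 ; hops seen [H3,H4] ; pick H4
  + 82.99.64.0/20 (H2) depth=20
  Q 127.240.5.149: descend 011111111111 ; hops seen [H3,H4] ; pick H4
  Q 82.99.64.3: descend 01010010011000110100 ; hops seen [H3,H2] ; pick H2
  + 82.0.0.0/8 (H4) depth=8
  Q 82.0.28.111: descend 010100100 ; hops seen [H3,H4] ; pick H4
  + 162.176.0.0/12 (H3) depth=12
  Q 127.240.7.255: descend 011111111111 ; hops seen [H3,H4] ; pick H4
  del 127.240.0.0/12 (clear depth 12)
  del 162.176.0.0/12 (clear depth 12)
  Q 231.33.244.160: descend 1 ; hops seen [H3] ; pick H3
  + 162.180.101.0/27 (H2) depth=27
  Q 82.0.0.3: descend 010100100 ; hops seen [H3,H4] ; pick H4
  + 82.96.0.0/12 (H2) depth=12
  Q 82.0.177.55: descend 010100100 ; hops seen [H3,H4] ; pick H4
  del 162.180.101.0/27 (clear depth 27)
  Q 82.0.1.218: descend 010100100 ; hops seen [H3,H4] ; pick H4
  + 82.99.64.0/20 (H3) depth=20
  + 162.180.101.16/32 (H4) depth=32
  + 127.241.248.0/21 (H0) depth=21
  + 82.99.69.208/28 (H4) depth=28
  del 82.96.0.0/12 (clear depth 12)
  + 127.241.248.0/22 (H0) depth=22
  Q 127.241.248.1: descend 0111111111110001111110 ; hops seen [H3,H0,H0] ; pick H0
  + 72.0.0.0/5 (H2) depth=5
  del 162.180.101.16/32 (clear depth 32)
  + 0.0.0.0/0 (H2) depth=0
  + 73.24.196.0/25 (H0) depth=25
  del 127.241.248.0/21 (clear depth 21)

== LOOKUPS ==
["H4","H4","H4","H2","H4","H4","H3","H4","H4","H4","H0"]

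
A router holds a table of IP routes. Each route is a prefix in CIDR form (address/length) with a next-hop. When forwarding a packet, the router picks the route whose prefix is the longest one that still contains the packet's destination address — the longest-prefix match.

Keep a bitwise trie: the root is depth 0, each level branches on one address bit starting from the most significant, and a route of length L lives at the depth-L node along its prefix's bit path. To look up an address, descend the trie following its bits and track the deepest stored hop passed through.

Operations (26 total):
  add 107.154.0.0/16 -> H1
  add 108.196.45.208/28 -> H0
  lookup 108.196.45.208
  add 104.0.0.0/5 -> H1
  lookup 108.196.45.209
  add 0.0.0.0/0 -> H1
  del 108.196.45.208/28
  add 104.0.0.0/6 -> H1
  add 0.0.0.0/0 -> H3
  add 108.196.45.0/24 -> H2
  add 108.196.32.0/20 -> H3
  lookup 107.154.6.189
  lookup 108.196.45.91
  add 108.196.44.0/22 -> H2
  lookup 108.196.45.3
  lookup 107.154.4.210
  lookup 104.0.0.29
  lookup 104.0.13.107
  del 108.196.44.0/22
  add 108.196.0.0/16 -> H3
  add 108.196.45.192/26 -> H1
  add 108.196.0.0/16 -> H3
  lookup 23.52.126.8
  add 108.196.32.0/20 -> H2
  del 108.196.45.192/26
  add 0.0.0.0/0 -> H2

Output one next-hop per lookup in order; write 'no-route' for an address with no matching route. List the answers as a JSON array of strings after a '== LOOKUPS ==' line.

Apply in order:
  add 107.154.0.0/16 -> H1 at depth 16
  add 108.196.45.208/28 -> H0 at depth 28
  ? 108.196.45.208  path d0:-→d1:-→d2:-→d3:-→d4:-→d5:-→d6:-→d7:-→d8:-→d9:-→d10:-→d11:-→d12:-→d13:-→d14:-→d15:-→d16:-→d17:-→d18:-→d19:-→d20:-→d21:-→d22:-→d23:-→d24:-→d25:-→d26:-→d27:-→d28:H0  best=H0
  add 104.0.0.0/5 -> H1 at depth 5
  ? 108.196.45.209  path d0:-→d1:-→d2:-→d3:-→d4:-→d5:H1→d6:-→d7:-→d8:-→d9:-→d10:-→d11:-→d12:-→d13:-→d14:-→d15:-→d16:-→d17:-→d18:-→d19:-→d20:-→d21:-→d22:-→d23:-→d24:-→d25:-→d26:-→d27:-→d28:H0  best=H0
  add 0.0.0.0/0 -> H1 at depth 0
  - 108.196.45.208/28 clear@28
  add 104.0.0.0/6 -> H1 at depth 6
  add 0.0.0.0/0 -> H3 at depth 0
  add 108.196.45.0/24 -> H2 at depth 24
  add 108.196.32.0/20 -> H3 at depth 20
  ? 107.154.6.189  path d0:H3→d1:-→d2:-→d3:-→d4:-→d5:H1→d6:H1→d7:-→d8:-→d9:-→d10:-→d11:-→d12:-→d13:-→d14:-→d15:-→d16:H1  best=H1
  ? 108.196.45.91  path d0:H3→d1:-→d2:-→d3:-→d4:-→d5:H1→d6:-→d7:-→d8:-→d9:-→d10:-→d11:-→d12:-→d13:-→d14:-→d15:-→d16:-→d17:-→d18:-→d19:-→d20:H3→d21:-→d22:-→d23:-→d24:H2  best=H2
  add 108.196.44.0/22 -> H2 at depth 22
  ? 108.196.45.3  path d0:H3→d1:-→d2:-→d3:-→d4:-→d5:H1→d6:-→d7:-→d8:-→d9:-→d10:-→d11:-→d12:-→d13:-→d14:-→d15:-→d16:-→d17:-→d18:-→d19:-→d20:H3→d21:-→d22:H2→d23:-→d24:H2  best=H2
  ? 107.154.4.210  path d0:H3→d1:-→d2:-→d3:-→d4:-→d5:H1→d6:H1→d7:-→d8:-→d9:-→d10:-→d11:-→d12:-→d13:-→d14:-→d15:-→d16:H1  best=H1
  ? 104.0.0.29  path d0:H3→d1:-→d2:-→d3:-→d4:-→d5:H1→d6:H1  best=H1
  ? 104.0.13.107  path d0:H3→d1:-→d2:-→d3:-→d4:-→d5:H1→d6:H1  best=H1
  - 108.196.44.0/22 clear@22
  add 108.196.0.0/16 -> H3 at depth 16
  add 108.196.45.192/26 -> H1 at depth 26
  add 108.196.0.0/16 -> H3 at depth 16
  ? 23.52.126.8  path d0:H3→d1:-  best=H3
  add 108.196.32.0/20 -> H2 at depth 20
  - 108.196.45.192/26 clear@26
  add 0.0.0.0/0 -> H2 at depth 0

== LOOKUPS ==
["H0","H0","H1","H2","H2","H1","H1","H1","H3"]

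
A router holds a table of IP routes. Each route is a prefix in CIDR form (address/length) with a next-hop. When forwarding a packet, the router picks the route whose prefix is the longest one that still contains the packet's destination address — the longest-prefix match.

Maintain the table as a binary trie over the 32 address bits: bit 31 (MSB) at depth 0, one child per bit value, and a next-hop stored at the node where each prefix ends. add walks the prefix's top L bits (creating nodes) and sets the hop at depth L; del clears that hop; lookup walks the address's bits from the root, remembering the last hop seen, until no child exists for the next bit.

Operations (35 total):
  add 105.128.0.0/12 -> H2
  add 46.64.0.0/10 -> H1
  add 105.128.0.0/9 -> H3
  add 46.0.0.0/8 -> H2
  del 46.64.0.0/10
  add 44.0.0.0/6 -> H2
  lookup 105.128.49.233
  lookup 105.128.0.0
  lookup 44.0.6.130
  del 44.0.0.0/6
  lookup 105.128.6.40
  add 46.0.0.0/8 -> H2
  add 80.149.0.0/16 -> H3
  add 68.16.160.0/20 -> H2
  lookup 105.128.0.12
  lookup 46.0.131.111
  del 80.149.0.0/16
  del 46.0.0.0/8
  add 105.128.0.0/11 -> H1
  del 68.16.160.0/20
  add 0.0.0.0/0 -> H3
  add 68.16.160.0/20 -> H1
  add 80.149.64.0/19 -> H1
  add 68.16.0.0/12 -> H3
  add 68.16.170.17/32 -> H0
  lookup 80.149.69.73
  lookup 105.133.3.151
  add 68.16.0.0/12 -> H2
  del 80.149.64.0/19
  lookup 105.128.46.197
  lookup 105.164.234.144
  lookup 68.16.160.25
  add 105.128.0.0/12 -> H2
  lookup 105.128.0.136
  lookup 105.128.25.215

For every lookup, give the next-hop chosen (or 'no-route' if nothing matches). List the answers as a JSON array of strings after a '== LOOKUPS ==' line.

Apply in order:
  + 105.128.0.0/12 (H2) depth=12
  + 46.64.0.0/10 (H1) depth=10
  + 105.128.0.0/9 (H3) depth=9
  + 46.0.0.0/8 (H2) depth=8
  - 46.64.0.0/10 clear@10
  + 44.0.0.0/6 (H2) depth=6
  lookup 105.128.49.233: bits 011010011000 walk d0:-→d1:-→d2:-→d3:-→d4:-→d5:-→d6:-→d7:-→d8:-→d9:H3→d10:-→d11:-→d12:H2 -> H2
  lookup 105.128.0.0: bits 011010011000 walk d0:-→d1:-→d2:-→d3:-→d4:-→d5:-→d6:-→d7:-→d8:-→d9:H3→d10:-→d11:-→d12:H2 -> H2
  lookup 44.0.6.130: bits 001011 walk d0:-→d1:-→d2:-→d3:-→d4:-→d5:-→d6:H2 -> H2
  - 44.0.0.0/6 clear@6
  lookup 105.128.6.40: bits 011010011000 walk d0:-→d1:-→d2:-→d3:-→d4:-→d5:-→d6:-→d7:-→d8:-→d9:H3→d10:-→d11:-→d12:H2 -> H2
  + 46.0.0.0/8 (H2) depth=8
  + 80.149.0.0/16 (H3) depth=16
  + 68.16.160.0/20 (H2) depth=20
  lookup 105.128.0.12: bits 011010011000 walk d0:-→d1:-→d2:-→d3:-→d4:-→d5:-→d6:-→d7:-→d8:-→d9:H3→d10:-→d11:-→d12:H2 -> H2
  lookup 46.0.131.111: bits 001011100 walk d0:-→d1:-→d2:-→d3:-→d4:-→d5:-→d6:-→d7:-→d8:H2→d9:- -> H2
  - 80.149.0.0/16 clear@16
  - 46.0.0.0/8 clear@8
  + 105.128.0.0/11 (H1) depth=11
  - 68.16.160.0/20 clear@20
  + 0.0.0.0/0 (H3) depth=0
  + 68.16.160.0/20 (H1) depth=20
  + 80.149.64.0/19 (H1) depth=19
  + 68.16.0.0/12 (H3) depth=12
  + 68.16.170.17/32 (H0) depth=32
  lookup 80.149.69.73: bits 0101000010010101010 walk d0:H3→d1:-→d2:-→d3:-→d4:-→d5:-→d6:-→d7:-→d8:-→d9:-→d10:-→d11:-→d12:-→d13:-→d14:-→d15:-→d16:-→d17:-→d18:-→d19:H1 -> H1
  lookup 105.133.3.151: bits 011010011000 walk d0:H3→d1:-→d2:-→d3:-→d4:-→d5:-→d6:-→d7:-→d8:-→d9:H3→d10:-→d11:H1→d12:H2 -> H2
  + 68.16.0.0/12 (H2) depth=12
  - 80.149.64.0/19 clear@19
  lookup 105.128.46.197: bits 011010011000 walk d0:H3→d1:-→d2:-→d3:-→d4:-→d5:-→d6:-→d7:-→d8:-→d9:H3→d10:-→d11:H1→d12:H2 -> H2
  lookup 105.164.234.144: bits 0110100110 walk d0:H3→d1:-→d2:-→d3:-→d4:-→d5:-→d6:-→d7:-→d8:-→d9:H3→d10:- -> H3
  lookup 68.16.160.25: bits 01000100000100001010 walk d0:H3→d1:-→d2:-→d3:-→d4:-→d5:-→d6:-→d7:-→d8:-→d9:-→d10:-→d11:-→d12:H2→d13:-→d14:-→d15:-→d16:-→d17:-→d18:-→d19:-→d20:H1 -> H1
  + 105.128.0.0/12 (H2) depth=12
  lookup 105.128.0.136: bits 011010011000 walk d0:H3→d1:-→d2:-→d3:-→d4:-→d5:-→d6:-→d7:-→d8:-→d9:H3→d10:-→d11:H1→d12:H2 -> H2
  lookup 105.128.25.215: bits 011010011000 walk d0:H3→d1:-→d2:-→d3:-→d4:-→d5:-→d6:-→d7:-→d8:-→d9:H3→d10:-→d11:H1→d12:H2 -> H2

== LOOKUPS ==
["H2","H2","H2","H2","H2","H2","H1","H2","H2","H3","H1","H2","H2"]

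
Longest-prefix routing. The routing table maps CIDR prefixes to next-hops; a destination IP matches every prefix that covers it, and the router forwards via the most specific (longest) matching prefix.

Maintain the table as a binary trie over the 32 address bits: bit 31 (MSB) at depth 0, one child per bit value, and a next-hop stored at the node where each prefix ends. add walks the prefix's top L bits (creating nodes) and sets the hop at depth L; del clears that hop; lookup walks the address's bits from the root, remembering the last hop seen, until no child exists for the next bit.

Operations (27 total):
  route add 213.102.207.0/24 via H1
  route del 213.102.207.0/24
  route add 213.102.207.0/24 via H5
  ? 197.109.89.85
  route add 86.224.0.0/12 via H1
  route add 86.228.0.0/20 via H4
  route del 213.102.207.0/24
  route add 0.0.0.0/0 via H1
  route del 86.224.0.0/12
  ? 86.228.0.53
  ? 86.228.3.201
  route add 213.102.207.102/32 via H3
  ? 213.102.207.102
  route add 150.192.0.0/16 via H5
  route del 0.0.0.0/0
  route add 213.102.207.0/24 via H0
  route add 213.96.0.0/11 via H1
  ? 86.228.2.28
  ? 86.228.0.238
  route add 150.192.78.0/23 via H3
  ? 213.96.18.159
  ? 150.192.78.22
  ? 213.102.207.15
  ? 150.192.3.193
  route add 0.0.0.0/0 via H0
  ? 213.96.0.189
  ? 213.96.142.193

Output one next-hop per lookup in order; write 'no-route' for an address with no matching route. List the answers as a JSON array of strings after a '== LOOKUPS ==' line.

Apply in order:
  add 213.102.207.0/24 -> H1 at depth 24
  del 213.102.207.0/24 (clear depth 24)
  add 213.102.207.0/24 -> H5 at depth 24
  Q 197.109.89.85: descend 110 ; hops seen [∅] ; pick no-route
  add 86.224.0.0/12 -> H1 at depth 12
  add 86.228.0.0/20 -> H4 at depth 20
  del 213.102.207.0/24 (clear depth 24)
  add 0.0.0.0/0 -> H1 at depth 0
  del 86.224.0.0/12 (clear depth 12)
  Q 86.228.0.53: descend 01010110111001000000 ; hops seen [H1,H4] ; pick H4
  Q 86.228.3.201: descend 01010110111001000000 ; hops seen [H1,H4] ; pick H4
  add 213.102.207.102/32 -> H3 at depth 32
  Q 213.102.207.102: descend 11010101011001101100111101100110 ; hops seen [H1,H3] ; pick H3
  add 150.192.0.0/16 -> H5 at depth 16
  del 0.0.0.0/0 (clear depth 0)
  add 213.102.207.0/24 -> H0 at depth 24
  add 213.96.0.0/11 -> H1 at depth 11
  Q 86.228.2.28: descend 01010110111001000000 ; hops seen [H4] ; pick H4
  Q 86.228.0.238: descend 01010110111001000000 ; hops seen [H4] ; pick H4
  add 150.192.78.0/23 -> H3 at depth 23
  Q 213.96.18.159: descend 1101010101100 ; hops seen [H1] ; pick H1
  Q 150.192.78.22: descend 10010110110000000100111 ; hops seen [H5,H3] ; pick H3
  Q 213.102.207.15: descend 1101010101100110110011110 ; hops seen [H1,H0] ; pick H0
  Q 150.192.3.193: descend 10010110110000000 ; hops seen [H5] ; pick H5
  add 0.0.0.0/0 -> H0 at depth 0
  Q 213.96.0.189: descend 1101010101100 ; hops seen [H0,H1] ; pick H1
  Q 213.96.142.193: descend 1101010101100 ; hops seen [H0,H1] ; pick H1

== LOOKUPS ==
["no-route","H4","H4","H3","H4","H4","H1","H3","H0","H5","H1","H1"]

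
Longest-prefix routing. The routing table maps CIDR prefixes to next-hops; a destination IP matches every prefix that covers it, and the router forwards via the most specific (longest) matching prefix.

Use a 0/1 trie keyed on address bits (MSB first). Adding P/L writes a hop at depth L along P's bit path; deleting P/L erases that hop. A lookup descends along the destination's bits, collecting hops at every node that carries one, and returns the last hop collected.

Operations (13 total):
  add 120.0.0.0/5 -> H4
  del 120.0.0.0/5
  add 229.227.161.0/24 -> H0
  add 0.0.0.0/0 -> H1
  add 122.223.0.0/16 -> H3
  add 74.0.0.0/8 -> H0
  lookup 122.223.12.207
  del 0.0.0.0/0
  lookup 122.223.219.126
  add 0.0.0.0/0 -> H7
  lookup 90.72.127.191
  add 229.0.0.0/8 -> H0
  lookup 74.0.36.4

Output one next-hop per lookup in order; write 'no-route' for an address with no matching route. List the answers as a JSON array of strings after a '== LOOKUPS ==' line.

Apply in order:
  + 120.0.0.0/5 (H4) depth=5
  - 120.0.0.0/5 clear@5
  + 229.227.161.0/24 (H0) depth=24
  + 0.0.0.0/0 (H1) depth=0
  + 122.223.0.0/16 (H3) depth=16
  + 74.0.0.0/8 (H0) depth=8
  ? 122.223.12.207  path d0:H1→d1:-→d2:-→d3:-→d4:-→d5:-→d6:-→d7:-→d8:-→d9:-→d10:-→d11:-→d12:-→d13:-→d14:-→d15:-→d16:H3  best=H3
  - 0.0.0.0/0 clear@0
  ? 122.223.219.126  path d0:-→d1:-→d2:-→d3:-→d4:-→d5:-→d6:-→d7:-→d8:-→d9:-→d10:-→d11:-→d12:-→d13:-→d14:-→d15:-→d16:H3  best=H3
  + 0.0.0.0/0 (H7) depth=0
  ? 90.72.127.191  path d0:H7→d1:-→d2:-→d3:-  best=H7
  + 229.0.0.0/8 (H0) depth=8
  ? 74.0.36.4  path d0:H7→d1:-→d2:-→d3:-→d4:-→d5:-→d6:-→d7:-→d8:H0  best=H0

== LOOKUPS ==
["H3","H3","H7","H0"]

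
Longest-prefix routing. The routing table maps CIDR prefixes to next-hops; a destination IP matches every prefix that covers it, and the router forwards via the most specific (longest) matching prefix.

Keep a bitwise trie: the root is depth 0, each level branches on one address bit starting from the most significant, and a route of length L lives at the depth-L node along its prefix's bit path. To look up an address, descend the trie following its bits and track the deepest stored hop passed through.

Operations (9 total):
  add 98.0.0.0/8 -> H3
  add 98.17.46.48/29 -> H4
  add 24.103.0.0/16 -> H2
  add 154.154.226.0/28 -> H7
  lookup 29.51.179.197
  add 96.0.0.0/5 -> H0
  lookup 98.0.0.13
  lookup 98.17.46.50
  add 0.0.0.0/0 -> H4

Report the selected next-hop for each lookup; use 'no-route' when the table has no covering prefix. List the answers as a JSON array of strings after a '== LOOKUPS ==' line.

Apply in order:
  add 98.0.0.0/8 -> H3 at depth 8
  add 98.17.46.48/29 -> H4 at depth 29
  add 24.103.0.0/16 -> H2 at depth 16
  add 154.154.226.0/28 -> H7 at depth 28
  lookup 29.51.179.197: bits 00011 walk d0:-→d1:-→d2:-→d3:-→d4:-→d5:- -> no-route
  add 96.0.0.0/5 -> H0 at depth 5
  lookup 98.0.0.13: bits 01100010000 walk d0:-→d1:-→d2:-→d3:-→d4:-→d5:H0→d6:-→d7:-→d8:H3→d9:-→d10:-→d11:- -> H3
  lookup 98.17.46.50: bits 01100010000100010010111000110 walk d0:-→d1:-→d2:-→d3:-→d4:-→d5:H0→d6:-→d7:-→d8:H3→d9:-→d10:-→d11:-→d12:-→d13:-→d14:-→d15:-→d16:-→d17:-→d18:-→d19:-→d20:-→d21:-→d22:-→d23:-→d24:-→d25:-→d26:-→d27:-→d28:-→d29:H4 -> H4
  add 0.0.0.0/0 -> H4 at depth 0

== LOOKUPS ==
["no-route","H3","H4"]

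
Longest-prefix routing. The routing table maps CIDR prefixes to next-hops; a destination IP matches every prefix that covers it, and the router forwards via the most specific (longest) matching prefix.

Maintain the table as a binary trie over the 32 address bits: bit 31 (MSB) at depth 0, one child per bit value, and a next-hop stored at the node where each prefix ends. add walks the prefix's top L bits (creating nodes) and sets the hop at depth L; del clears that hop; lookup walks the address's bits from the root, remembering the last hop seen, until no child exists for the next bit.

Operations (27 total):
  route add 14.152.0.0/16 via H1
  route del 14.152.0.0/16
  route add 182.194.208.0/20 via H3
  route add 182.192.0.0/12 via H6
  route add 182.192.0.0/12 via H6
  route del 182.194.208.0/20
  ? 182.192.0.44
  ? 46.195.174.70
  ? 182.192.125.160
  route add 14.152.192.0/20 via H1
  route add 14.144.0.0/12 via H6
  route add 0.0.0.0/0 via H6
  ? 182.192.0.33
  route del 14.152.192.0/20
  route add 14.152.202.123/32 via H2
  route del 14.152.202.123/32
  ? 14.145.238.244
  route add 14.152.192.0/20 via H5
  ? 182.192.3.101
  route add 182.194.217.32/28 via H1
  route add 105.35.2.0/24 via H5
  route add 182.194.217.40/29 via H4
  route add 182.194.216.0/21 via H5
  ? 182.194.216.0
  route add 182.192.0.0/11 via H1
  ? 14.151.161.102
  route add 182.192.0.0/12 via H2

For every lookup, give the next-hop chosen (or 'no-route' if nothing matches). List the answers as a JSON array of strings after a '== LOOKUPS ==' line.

Apply in order:
  + 14.152.0.0/16 (H1) depth=16
  - 14.152.0.0/16 clear@16
  + 182.194.208.0/20 (H3) depth=20
  + 182.192.0.0/12 (H6) depth=12
  + 182.192.0.0/12 (H6) depth=12
  - 182.194.208.0/20 clear@20
  lookup 182.192.0.44: bits 10110110110000 walk d0:-→d1:-→d2:-→d3:-→d4:-→d5:-→d6:-→d7:-→d8:-→d9:-→d10:-→d11:-→d12:H6→d13:-→d14:- -> H6
  lookup 46.195.174.70: bits 00 walk d0:-→d1:-→d2:- -> no-route
  lookup 182.192.125.160: bits 10110110110000 walk d0:-→d1:-→d2:-→d3:-→d4:-→d5:-→d6:-→d7:-→d8:-→d9:-→d10:-→d11:-→d12:H6→d13:-→d14:- -> H6
  + 14.152.192.0/20 (H1) depth=20
  + 14.144.0.0/12 (H6) depth=12
  + 0.0.0.0/0 (H6) depth=0
  lookup 182.192.0.33: bits 10110110110000 walk d0:H6→d1:-→d2:-→d3:-→d4:-→d5:-→d6:-→d7:-→d8:-→d9:-→d10:-→d11:-→d12:H6→d13:-→d14:- -> H6
  - 14.152.192.0/20 clear@20
  + 14.152.202.123/32 (H2) depth=32
  - 14.152.202.123/32 clear@32
  lookup 14.145.238.244: bits 000011101001 walk d0:H6→d1:-→d2:-→d3:-→d4:-→d5:-→d6:-→d7:-→d8:-→d9:-→d10:-→d11:-→d12:H6 -> H6
  + 14.152.192.0/20 (H5) depth=20
  lookup 182.192.3.101: bits 10110110110000 walk d0:H6→d1:-→d2:-→d3:-→d4:-→d5:-→d6:-→d7:-→d8:-→d9:-→d10:-→d11:-→d12:H6→d13:-→d14:- -> H6
  + 182.194.217.32/28 (H1) depth=28
  + 105.35.2.0/24 (H5) depth=24
  + 182.194.217.40/29 (H4) depth=29
  + 182.194.216.0/21 (H5) depth=21
  lookup 182.194.216.0: bits 10110110110000101101100 walk d0:H6→d1:-→d2:-→d3:-→d4:-→d5:-→d6:-→d7:-→d8:-→d9:-→d10:-→d11:-→d12:H6→d13:-→d14:-→d15:-→d16:-→d17:-→d18:-→d19:-→d20:-→d21:H5→d22:-→d23:- -> H5
  + 182.192.0.0/11 (H1) depth=11
  lookup 14.151.161.102: bits 000011101001 walk d0:H6→d1:-→d2:-→d3:-→d4:-→d5:-→d6:-→d7:-→d8:-→d9:-→d10:-→d11:-→d12:H6 -> H6
  + 182.192.0.0/12 (H2) depth=12

== LOOKUPS ==
["H6","no-route","H6","H6","H6","H6","H5","H6"]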